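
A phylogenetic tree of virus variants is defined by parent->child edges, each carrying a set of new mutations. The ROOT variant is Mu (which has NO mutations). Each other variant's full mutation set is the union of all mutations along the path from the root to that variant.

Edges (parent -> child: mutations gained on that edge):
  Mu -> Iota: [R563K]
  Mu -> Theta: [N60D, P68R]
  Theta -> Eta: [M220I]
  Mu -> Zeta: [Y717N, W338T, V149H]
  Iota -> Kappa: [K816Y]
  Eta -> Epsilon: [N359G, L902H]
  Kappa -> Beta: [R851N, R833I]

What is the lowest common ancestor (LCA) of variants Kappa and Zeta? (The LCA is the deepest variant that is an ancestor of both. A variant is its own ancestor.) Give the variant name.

Answer: Mu

Derivation:
Path from root to Kappa: Mu -> Iota -> Kappa
  ancestors of Kappa: {Mu, Iota, Kappa}
Path from root to Zeta: Mu -> Zeta
  ancestors of Zeta: {Mu, Zeta}
Common ancestors: {Mu}
Walk up from Zeta: Zeta (not in ancestors of Kappa), Mu (in ancestors of Kappa)
Deepest common ancestor (LCA) = Mu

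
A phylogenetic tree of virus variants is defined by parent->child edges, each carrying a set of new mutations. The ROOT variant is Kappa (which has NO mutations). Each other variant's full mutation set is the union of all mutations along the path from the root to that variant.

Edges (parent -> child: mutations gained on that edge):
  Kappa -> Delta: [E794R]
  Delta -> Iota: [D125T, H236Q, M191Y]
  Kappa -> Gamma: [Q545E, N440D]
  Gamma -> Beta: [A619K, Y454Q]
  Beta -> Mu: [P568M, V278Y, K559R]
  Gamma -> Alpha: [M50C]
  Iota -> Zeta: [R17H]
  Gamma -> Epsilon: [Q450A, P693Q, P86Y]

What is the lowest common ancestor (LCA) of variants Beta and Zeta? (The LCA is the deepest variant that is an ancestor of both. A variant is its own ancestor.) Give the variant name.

Path from root to Beta: Kappa -> Gamma -> Beta
  ancestors of Beta: {Kappa, Gamma, Beta}
Path from root to Zeta: Kappa -> Delta -> Iota -> Zeta
  ancestors of Zeta: {Kappa, Delta, Iota, Zeta}
Common ancestors: {Kappa}
Walk up from Zeta: Zeta (not in ancestors of Beta), Iota (not in ancestors of Beta), Delta (not in ancestors of Beta), Kappa (in ancestors of Beta)
Deepest common ancestor (LCA) = Kappa

Answer: Kappa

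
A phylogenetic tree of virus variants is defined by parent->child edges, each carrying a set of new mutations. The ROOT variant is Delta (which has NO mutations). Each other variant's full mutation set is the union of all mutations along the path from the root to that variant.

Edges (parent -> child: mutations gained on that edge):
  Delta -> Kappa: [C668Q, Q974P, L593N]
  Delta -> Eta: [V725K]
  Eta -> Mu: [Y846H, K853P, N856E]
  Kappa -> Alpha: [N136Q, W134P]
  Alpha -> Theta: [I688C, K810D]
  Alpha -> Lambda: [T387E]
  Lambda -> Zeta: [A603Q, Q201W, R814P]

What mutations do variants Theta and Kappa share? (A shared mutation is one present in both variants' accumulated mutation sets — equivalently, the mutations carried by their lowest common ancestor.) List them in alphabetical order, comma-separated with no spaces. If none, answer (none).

Answer: C668Q,L593N,Q974P

Derivation:
Accumulating mutations along path to Theta:
  At Delta: gained [] -> total []
  At Kappa: gained ['C668Q', 'Q974P', 'L593N'] -> total ['C668Q', 'L593N', 'Q974P']
  At Alpha: gained ['N136Q', 'W134P'] -> total ['C668Q', 'L593N', 'N136Q', 'Q974P', 'W134P']
  At Theta: gained ['I688C', 'K810D'] -> total ['C668Q', 'I688C', 'K810D', 'L593N', 'N136Q', 'Q974P', 'W134P']
Mutations(Theta) = ['C668Q', 'I688C', 'K810D', 'L593N', 'N136Q', 'Q974P', 'W134P']
Accumulating mutations along path to Kappa:
  At Delta: gained [] -> total []
  At Kappa: gained ['C668Q', 'Q974P', 'L593N'] -> total ['C668Q', 'L593N', 'Q974P']
Mutations(Kappa) = ['C668Q', 'L593N', 'Q974P']
Intersection: ['C668Q', 'I688C', 'K810D', 'L593N', 'N136Q', 'Q974P', 'W134P'] ∩ ['C668Q', 'L593N', 'Q974P'] = ['C668Q', 'L593N', 'Q974P']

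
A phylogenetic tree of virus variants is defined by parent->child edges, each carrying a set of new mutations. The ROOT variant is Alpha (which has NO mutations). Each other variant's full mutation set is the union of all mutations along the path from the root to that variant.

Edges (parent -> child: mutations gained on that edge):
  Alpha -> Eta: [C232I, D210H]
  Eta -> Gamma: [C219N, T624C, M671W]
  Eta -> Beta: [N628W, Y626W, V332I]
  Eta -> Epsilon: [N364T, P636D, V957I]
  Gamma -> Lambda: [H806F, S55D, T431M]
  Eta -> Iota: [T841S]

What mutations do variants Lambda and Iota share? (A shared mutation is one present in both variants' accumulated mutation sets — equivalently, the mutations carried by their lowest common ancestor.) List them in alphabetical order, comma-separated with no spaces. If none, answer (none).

Accumulating mutations along path to Lambda:
  At Alpha: gained [] -> total []
  At Eta: gained ['C232I', 'D210H'] -> total ['C232I', 'D210H']
  At Gamma: gained ['C219N', 'T624C', 'M671W'] -> total ['C219N', 'C232I', 'D210H', 'M671W', 'T624C']
  At Lambda: gained ['H806F', 'S55D', 'T431M'] -> total ['C219N', 'C232I', 'D210H', 'H806F', 'M671W', 'S55D', 'T431M', 'T624C']
Mutations(Lambda) = ['C219N', 'C232I', 'D210H', 'H806F', 'M671W', 'S55D', 'T431M', 'T624C']
Accumulating mutations along path to Iota:
  At Alpha: gained [] -> total []
  At Eta: gained ['C232I', 'D210H'] -> total ['C232I', 'D210H']
  At Iota: gained ['T841S'] -> total ['C232I', 'D210H', 'T841S']
Mutations(Iota) = ['C232I', 'D210H', 'T841S']
Intersection: ['C219N', 'C232I', 'D210H', 'H806F', 'M671W', 'S55D', 'T431M', 'T624C'] ∩ ['C232I', 'D210H', 'T841S'] = ['C232I', 'D210H']

Answer: C232I,D210H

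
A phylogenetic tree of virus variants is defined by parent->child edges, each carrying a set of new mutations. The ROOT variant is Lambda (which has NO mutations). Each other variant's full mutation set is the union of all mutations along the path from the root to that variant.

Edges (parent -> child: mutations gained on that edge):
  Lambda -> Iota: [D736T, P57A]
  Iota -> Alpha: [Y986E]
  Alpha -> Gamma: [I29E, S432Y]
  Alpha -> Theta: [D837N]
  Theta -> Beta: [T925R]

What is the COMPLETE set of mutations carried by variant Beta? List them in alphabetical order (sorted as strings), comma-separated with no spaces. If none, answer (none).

At Lambda: gained [] -> total []
At Iota: gained ['D736T', 'P57A'] -> total ['D736T', 'P57A']
At Alpha: gained ['Y986E'] -> total ['D736T', 'P57A', 'Y986E']
At Theta: gained ['D837N'] -> total ['D736T', 'D837N', 'P57A', 'Y986E']
At Beta: gained ['T925R'] -> total ['D736T', 'D837N', 'P57A', 'T925R', 'Y986E']

Answer: D736T,D837N,P57A,T925R,Y986E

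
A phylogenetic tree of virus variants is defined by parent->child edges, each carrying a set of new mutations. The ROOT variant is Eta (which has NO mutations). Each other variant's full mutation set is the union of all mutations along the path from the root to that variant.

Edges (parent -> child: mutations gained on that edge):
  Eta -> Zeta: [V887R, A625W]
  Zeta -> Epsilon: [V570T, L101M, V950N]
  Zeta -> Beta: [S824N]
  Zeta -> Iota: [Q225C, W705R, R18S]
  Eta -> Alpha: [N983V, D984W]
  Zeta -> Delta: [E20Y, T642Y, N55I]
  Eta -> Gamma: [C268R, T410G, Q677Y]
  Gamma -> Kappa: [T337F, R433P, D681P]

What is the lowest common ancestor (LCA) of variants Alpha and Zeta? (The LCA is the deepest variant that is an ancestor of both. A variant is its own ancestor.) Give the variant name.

Path from root to Alpha: Eta -> Alpha
  ancestors of Alpha: {Eta, Alpha}
Path from root to Zeta: Eta -> Zeta
  ancestors of Zeta: {Eta, Zeta}
Common ancestors: {Eta}
Walk up from Zeta: Zeta (not in ancestors of Alpha), Eta (in ancestors of Alpha)
Deepest common ancestor (LCA) = Eta

Answer: Eta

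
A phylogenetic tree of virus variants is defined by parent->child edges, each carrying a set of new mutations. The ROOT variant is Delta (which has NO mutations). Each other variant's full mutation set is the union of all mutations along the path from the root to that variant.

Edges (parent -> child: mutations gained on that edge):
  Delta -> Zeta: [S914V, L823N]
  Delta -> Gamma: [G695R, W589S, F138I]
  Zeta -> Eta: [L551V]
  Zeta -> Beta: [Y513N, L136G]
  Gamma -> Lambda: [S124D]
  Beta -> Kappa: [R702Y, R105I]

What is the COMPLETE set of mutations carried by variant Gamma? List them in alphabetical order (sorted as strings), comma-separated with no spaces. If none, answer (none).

At Delta: gained [] -> total []
At Gamma: gained ['G695R', 'W589S', 'F138I'] -> total ['F138I', 'G695R', 'W589S']

Answer: F138I,G695R,W589S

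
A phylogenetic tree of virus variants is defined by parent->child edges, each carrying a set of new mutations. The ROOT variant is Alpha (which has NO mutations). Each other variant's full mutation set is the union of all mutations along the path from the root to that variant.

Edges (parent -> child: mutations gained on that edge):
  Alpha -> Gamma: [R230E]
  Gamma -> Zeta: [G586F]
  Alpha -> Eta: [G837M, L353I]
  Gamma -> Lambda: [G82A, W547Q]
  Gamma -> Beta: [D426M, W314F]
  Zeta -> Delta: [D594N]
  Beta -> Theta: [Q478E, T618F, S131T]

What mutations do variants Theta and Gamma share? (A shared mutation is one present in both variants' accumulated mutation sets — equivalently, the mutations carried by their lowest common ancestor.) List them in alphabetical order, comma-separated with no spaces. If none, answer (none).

Accumulating mutations along path to Theta:
  At Alpha: gained [] -> total []
  At Gamma: gained ['R230E'] -> total ['R230E']
  At Beta: gained ['D426M', 'W314F'] -> total ['D426M', 'R230E', 'W314F']
  At Theta: gained ['Q478E', 'T618F', 'S131T'] -> total ['D426M', 'Q478E', 'R230E', 'S131T', 'T618F', 'W314F']
Mutations(Theta) = ['D426M', 'Q478E', 'R230E', 'S131T', 'T618F', 'W314F']
Accumulating mutations along path to Gamma:
  At Alpha: gained [] -> total []
  At Gamma: gained ['R230E'] -> total ['R230E']
Mutations(Gamma) = ['R230E']
Intersection: ['D426M', 'Q478E', 'R230E', 'S131T', 'T618F', 'W314F'] ∩ ['R230E'] = ['R230E']

Answer: R230E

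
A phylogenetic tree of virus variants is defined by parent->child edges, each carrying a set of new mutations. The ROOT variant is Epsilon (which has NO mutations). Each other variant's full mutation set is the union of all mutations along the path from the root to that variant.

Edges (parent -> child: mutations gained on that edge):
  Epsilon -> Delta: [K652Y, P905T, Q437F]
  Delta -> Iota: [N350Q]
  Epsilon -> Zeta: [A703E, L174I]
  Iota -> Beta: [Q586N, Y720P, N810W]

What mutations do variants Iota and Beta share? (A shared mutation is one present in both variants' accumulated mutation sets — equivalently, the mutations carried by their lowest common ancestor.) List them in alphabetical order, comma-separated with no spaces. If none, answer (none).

Accumulating mutations along path to Iota:
  At Epsilon: gained [] -> total []
  At Delta: gained ['K652Y', 'P905T', 'Q437F'] -> total ['K652Y', 'P905T', 'Q437F']
  At Iota: gained ['N350Q'] -> total ['K652Y', 'N350Q', 'P905T', 'Q437F']
Mutations(Iota) = ['K652Y', 'N350Q', 'P905T', 'Q437F']
Accumulating mutations along path to Beta:
  At Epsilon: gained [] -> total []
  At Delta: gained ['K652Y', 'P905T', 'Q437F'] -> total ['K652Y', 'P905T', 'Q437F']
  At Iota: gained ['N350Q'] -> total ['K652Y', 'N350Q', 'P905T', 'Q437F']
  At Beta: gained ['Q586N', 'Y720P', 'N810W'] -> total ['K652Y', 'N350Q', 'N810W', 'P905T', 'Q437F', 'Q586N', 'Y720P']
Mutations(Beta) = ['K652Y', 'N350Q', 'N810W', 'P905T', 'Q437F', 'Q586N', 'Y720P']
Intersection: ['K652Y', 'N350Q', 'P905T', 'Q437F'] ∩ ['K652Y', 'N350Q', 'N810W', 'P905T', 'Q437F', 'Q586N', 'Y720P'] = ['K652Y', 'N350Q', 'P905T', 'Q437F']

Answer: K652Y,N350Q,P905T,Q437F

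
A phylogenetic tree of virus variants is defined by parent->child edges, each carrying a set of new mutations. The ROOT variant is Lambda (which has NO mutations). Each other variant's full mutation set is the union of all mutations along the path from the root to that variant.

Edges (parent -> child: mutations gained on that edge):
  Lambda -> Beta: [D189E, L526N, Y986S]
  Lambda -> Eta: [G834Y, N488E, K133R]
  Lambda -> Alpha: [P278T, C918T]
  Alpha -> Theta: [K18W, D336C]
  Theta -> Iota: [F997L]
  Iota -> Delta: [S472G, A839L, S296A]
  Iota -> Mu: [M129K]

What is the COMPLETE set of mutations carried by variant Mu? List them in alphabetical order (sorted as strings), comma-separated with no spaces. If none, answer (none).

At Lambda: gained [] -> total []
At Alpha: gained ['P278T', 'C918T'] -> total ['C918T', 'P278T']
At Theta: gained ['K18W', 'D336C'] -> total ['C918T', 'D336C', 'K18W', 'P278T']
At Iota: gained ['F997L'] -> total ['C918T', 'D336C', 'F997L', 'K18W', 'P278T']
At Mu: gained ['M129K'] -> total ['C918T', 'D336C', 'F997L', 'K18W', 'M129K', 'P278T']

Answer: C918T,D336C,F997L,K18W,M129K,P278T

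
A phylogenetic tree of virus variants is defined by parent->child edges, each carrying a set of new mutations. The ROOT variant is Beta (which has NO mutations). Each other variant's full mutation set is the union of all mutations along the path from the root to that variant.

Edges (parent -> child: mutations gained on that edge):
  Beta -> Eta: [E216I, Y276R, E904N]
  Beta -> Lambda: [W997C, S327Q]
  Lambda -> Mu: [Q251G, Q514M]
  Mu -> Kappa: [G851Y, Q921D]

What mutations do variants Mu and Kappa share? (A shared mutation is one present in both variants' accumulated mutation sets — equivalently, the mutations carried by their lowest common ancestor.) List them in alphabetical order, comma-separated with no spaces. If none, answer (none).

Accumulating mutations along path to Mu:
  At Beta: gained [] -> total []
  At Lambda: gained ['W997C', 'S327Q'] -> total ['S327Q', 'W997C']
  At Mu: gained ['Q251G', 'Q514M'] -> total ['Q251G', 'Q514M', 'S327Q', 'W997C']
Mutations(Mu) = ['Q251G', 'Q514M', 'S327Q', 'W997C']
Accumulating mutations along path to Kappa:
  At Beta: gained [] -> total []
  At Lambda: gained ['W997C', 'S327Q'] -> total ['S327Q', 'W997C']
  At Mu: gained ['Q251G', 'Q514M'] -> total ['Q251G', 'Q514M', 'S327Q', 'W997C']
  At Kappa: gained ['G851Y', 'Q921D'] -> total ['G851Y', 'Q251G', 'Q514M', 'Q921D', 'S327Q', 'W997C']
Mutations(Kappa) = ['G851Y', 'Q251G', 'Q514M', 'Q921D', 'S327Q', 'W997C']
Intersection: ['Q251G', 'Q514M', 'S327Q', 'W997C'] ∩ ['G851Y', 'Q251G', 'Q514M', 'Q921D', 'S327Q', 'W997C'] = ['Q251G', 'Q514M', 'S327Q', 'W997C']

Answer: Q251G,Q514M,S327Q,W997C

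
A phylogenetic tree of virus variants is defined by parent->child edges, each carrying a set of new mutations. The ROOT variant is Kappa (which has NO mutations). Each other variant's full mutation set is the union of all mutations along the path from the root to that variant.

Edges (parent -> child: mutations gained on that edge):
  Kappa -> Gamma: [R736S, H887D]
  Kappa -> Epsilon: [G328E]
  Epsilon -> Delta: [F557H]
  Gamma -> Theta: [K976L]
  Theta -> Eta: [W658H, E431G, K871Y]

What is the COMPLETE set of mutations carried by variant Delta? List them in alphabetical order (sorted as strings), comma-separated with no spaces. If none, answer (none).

Answer: F557H,G328E

Derivation:
At Kappa: gained [] -> total []
At Epsilon: gained ['G328E'] -> total ['G328E']
At Delta: gained ['F557H'] -> total ['F557H', 'G328E']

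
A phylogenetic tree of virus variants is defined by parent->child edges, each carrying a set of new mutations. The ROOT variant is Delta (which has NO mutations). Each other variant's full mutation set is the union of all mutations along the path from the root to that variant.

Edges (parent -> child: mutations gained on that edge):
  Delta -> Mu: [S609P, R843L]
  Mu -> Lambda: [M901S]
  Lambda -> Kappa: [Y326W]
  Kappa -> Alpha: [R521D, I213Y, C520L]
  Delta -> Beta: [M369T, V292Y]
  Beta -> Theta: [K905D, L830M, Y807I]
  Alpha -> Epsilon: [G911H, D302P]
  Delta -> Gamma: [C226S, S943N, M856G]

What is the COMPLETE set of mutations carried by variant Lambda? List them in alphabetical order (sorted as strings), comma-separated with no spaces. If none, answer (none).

At Delta: gained [] -> total []
At Mu: gained ['S609P', 'R843L'] -> total ['R843L', 'S609P']
At Lambda: gained ['M901S'] -> total ['M901S', 'R843L', 'S609P']

Answer: M901S,R843L,S609P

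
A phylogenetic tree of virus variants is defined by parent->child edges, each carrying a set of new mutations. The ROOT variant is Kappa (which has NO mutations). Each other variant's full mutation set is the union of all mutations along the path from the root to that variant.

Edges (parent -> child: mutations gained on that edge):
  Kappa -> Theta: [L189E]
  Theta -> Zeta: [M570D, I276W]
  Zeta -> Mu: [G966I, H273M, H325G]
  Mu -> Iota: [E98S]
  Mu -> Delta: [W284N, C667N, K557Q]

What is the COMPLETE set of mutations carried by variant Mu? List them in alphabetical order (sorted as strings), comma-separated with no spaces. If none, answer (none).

At Kappa: gained [] -> total []
At Theta: gained ['L189E'] -> total ['L189E']
At Zeta: gained ['M570D', 'I276W'] -> total ['I276W', 'L189E', 'M570D']
At Mu: gained ['G966I', 'H273M', 'H325G'] -> total ['G966I', 'H273M', 'H325G', 'I276W', 'L189E', 'M570D']

Answer: G966I,H273M,H325G,I276W,L189E,M570D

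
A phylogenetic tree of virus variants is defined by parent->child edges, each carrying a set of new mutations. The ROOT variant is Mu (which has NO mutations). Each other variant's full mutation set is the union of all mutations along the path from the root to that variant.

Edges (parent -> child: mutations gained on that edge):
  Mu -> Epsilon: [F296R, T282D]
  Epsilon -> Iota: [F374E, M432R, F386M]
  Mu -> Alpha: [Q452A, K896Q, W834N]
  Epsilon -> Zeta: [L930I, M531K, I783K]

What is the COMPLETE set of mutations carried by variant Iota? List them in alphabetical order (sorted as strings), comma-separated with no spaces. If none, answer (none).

At Mu: gained [] -> total []
At Epsilon: gained ['F296R', 'T282D'] -> total ['F296R', 'T282D']
At Iota: gained ['F374E', 'M432R', 'F386M'] -> total ['F296R', 'F374E', 'F386M', 'M432R', 'T282D']

Answer: F296R,F374E,F386M,M432R,T282D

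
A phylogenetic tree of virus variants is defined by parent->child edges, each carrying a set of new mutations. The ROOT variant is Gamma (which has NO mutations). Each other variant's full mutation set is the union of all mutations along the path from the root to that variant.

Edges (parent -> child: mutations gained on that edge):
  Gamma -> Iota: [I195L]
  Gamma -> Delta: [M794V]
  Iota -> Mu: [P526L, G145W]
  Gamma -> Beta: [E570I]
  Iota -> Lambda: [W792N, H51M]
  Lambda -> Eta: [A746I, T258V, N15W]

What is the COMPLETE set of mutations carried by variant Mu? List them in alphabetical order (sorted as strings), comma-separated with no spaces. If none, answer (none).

Answer: G145W,I195L,P526L

Derivation:
At Gamma: gained [] -> total []
At Iota: gained ['I195L'] -> total ['I195L']
At Mu: gained ['P526L', 'G145W'] -> total ['G145W', 'I195L', 'P526L']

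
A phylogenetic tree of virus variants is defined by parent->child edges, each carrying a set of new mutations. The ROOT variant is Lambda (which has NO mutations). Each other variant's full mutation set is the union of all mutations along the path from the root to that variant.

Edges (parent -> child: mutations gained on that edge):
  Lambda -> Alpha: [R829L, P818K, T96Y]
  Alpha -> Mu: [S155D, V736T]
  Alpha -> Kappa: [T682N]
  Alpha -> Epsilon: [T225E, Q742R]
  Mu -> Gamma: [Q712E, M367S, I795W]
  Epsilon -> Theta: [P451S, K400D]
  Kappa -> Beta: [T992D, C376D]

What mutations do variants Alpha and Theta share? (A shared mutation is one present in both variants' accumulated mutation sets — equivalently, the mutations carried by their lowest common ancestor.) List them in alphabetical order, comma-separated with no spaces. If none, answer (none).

Answer: P818K,R829L,T96Y

Derivation:
Accumulating mutations along path to Alpha:
  At Lambda: gained [] -> total []
  At Alpha: gained ['R829L', 'P818K', 'T96Y'] -> total ['P818K', 'R829L', 'T96Y']
Mutations(Alpha) = ['P818K', 'R829L', 'T96Y']
Accumulating mutations along path to Theta:
  At Lambda: gained [] -> total []
  At Alpha: gained ['R829L', 'P818K', 'T96Y'] -> total ['P818K', 'R829L', 'T96Y']
  At Epsilon: gained ['T225E', 'Q742R'] -> total ['P818K', 'Q742R', 'R829L', 'T225E', 'T96Y']
  At Theta: gained ['P451S', 'K400D'] -> total ['K400D', 'P451S', 'P818K', 'Q742R', 'R829L', 'T225E', 'T96Y']
Mutations(Theta) = ['K400D', 'P451S', 'P818K', 'Q742R', 'R829L', 'T225E', 'T96Y']
Intersection: ['P818K', 'R829L', 'T96Y'] ∩ ['K400D', 'P451S', 'P818K', 'Q742R', 'R829L', 'T225E', 'T96Y'] = ['P818K', 'R829L', 'T96Y']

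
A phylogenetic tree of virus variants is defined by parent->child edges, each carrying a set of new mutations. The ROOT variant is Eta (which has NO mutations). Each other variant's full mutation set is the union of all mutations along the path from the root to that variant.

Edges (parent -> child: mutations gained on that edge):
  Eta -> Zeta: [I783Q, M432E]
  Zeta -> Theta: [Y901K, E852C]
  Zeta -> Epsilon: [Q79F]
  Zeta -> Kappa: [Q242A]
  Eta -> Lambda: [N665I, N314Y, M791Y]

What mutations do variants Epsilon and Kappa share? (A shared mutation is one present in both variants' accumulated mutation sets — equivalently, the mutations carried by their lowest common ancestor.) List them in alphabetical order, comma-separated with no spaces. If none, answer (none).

Accumulating mutations along path to Epsilon:
  At Eta: gained [] -> total []
  At Zeta: gained ['I783Q', 'M432E'] -> total ['I783Q', 'M432E']
  At Epsilon: gained ['Q79F'] -> total ['I783Q', 'M432E', 'Q79F']
Mutations(Epsilon) = ['I783Q', 'M432E', 'Q79F']
Accumulating mutations along path to Kappa:
  At Eta: gained [] -> total []
  At Zeta: gained ['I783Q', 'M432E'] -> total ['I783Q', 'M432E']
  At Kappa: gained ['Q242A'] -> total ['I783Q', 'M432E', 'Q242A']
Mutations(Kappa) = ['I783Q', 'M432E', 'Q242A']
Intersection: ['I783Q', 'M432E', 'Q79F'] ∩ ['I783Q', 'M432E', 'Q242A'] = ['I783Q', 'M432E']

Answer: I783Q,M432E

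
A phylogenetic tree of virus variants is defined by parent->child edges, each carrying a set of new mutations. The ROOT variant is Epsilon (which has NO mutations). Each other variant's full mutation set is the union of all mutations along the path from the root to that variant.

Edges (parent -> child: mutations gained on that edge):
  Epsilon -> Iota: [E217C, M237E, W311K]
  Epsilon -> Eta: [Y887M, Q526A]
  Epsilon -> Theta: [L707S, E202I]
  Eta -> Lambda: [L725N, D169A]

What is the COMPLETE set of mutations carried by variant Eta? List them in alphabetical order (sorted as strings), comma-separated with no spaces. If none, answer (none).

At Epsilon: gained [] -> total []
At Eta: gained ['Y887M', 'Q526A'] -> total ['Q526A', 'Y887M']

Answer: Q526A,Y887M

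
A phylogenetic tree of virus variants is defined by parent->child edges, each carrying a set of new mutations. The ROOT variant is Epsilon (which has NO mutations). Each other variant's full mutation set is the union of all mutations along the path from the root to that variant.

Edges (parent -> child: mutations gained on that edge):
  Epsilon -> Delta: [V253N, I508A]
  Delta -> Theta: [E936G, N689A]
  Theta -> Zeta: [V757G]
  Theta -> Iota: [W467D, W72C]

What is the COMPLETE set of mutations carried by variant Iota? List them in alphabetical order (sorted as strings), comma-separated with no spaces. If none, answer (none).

Answer: E936G,I508A,N689A,V253N,W467D,W72C

Derivation:
At Epsilon: gained [] -> total []
At Delta: gained ['V253N', 'I508A'] -> total ['I508A', 'V253N']
At Theta: gained ['E936G', 'N689A'] -> total ['E936G', 'I508A', 'N689A', 'V253N']
At Iota: gained ['W467D', 'W72C'] -> total ['E936G', 'I508A', 'N689A', 'V253N', 'W467D', 'W72C']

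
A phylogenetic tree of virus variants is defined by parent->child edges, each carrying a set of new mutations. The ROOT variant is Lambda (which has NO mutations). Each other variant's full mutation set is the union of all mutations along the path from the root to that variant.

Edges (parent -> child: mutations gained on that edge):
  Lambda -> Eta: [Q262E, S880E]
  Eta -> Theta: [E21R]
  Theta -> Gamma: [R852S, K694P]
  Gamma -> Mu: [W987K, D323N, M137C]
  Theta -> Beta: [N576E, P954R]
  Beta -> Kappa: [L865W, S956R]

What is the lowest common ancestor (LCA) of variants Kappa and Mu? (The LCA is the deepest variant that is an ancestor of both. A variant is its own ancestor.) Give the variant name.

Answer: Theta

Derivation:
Path from root to Kappa: Lambda -> Eta -> Theta -> Beta -> Kappa
  ancestors of Kappa: {Lambda, Eta, Theta, Beta, Kappa}
Path from root to Mu: Lambda -> Eta -> Theta -> Gamma -> Mu
  ancestors of Mu: {Lambda, Eta, Theta, Gamma, Mu}
Common ancestors: {Lambda, Eta, Theta}
Walk up from Mu: Mu (not in ancestors of Kappa), Gamma (not in ancestors of Kappa), Theta (in ancestors of Kappa), Eta (in ancestors of Kappa), Lambda (in ancestors of Kappa)
Deepest common ancestor (LCA) = Theta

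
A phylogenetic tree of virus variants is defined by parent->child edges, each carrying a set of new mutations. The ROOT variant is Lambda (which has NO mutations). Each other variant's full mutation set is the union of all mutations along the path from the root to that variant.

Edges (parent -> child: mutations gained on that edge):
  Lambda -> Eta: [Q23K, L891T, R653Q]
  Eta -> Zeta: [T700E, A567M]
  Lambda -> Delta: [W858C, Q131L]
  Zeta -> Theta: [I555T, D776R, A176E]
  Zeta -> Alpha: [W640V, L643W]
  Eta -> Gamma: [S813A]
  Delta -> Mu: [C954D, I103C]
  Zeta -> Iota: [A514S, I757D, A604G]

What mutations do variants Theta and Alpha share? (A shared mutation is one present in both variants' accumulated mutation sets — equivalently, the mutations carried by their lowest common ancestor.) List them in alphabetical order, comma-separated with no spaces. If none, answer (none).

Answer: A567M,L891T,Q23K,R653Q,T700E

Derivation:
Accumulating mutations along path to Theta:
  At Lambda: gained [] -> total []
  At Eta: gained ['Q23K', 'L891T', 'R653Q'] -> total ['L891T', 'Q23K', 'R653Q']
  At Zeta: gained ['T700E', 'A567M'] -> total ['A567M', 'L891T', 'Q23K', 'R653Q', 'T700E']
  At Theta: gained ['I555T', 'D776R', 'A176E'] -> total ['A176E', 'A567M', 'D776R', 'I555T', 'L891T', 'Q23K', 'R653Q', 'T700E']
Mutations(Theta) = ['A176E', 'A567M', 'D776R', 'I555T', 'L891T', 'Q23K', 'R653Q', 'T700E']
Accumulating mutations along path to Alpha:
  At Lambda: gained [] -> total []
  At Eta: gained ['Q23K', 'L891T', 'R653Q'] -> total ['L891T', 'Q23K', 'R653Q']
  At Zeta: gained ['T700E', 'A567M'] -> total ['A567M', 'L891T', 'Q23K', 'R653Q', 'T700E']
  At Alpha: gained ['W640V', 'L643W'] -> total ['A567M', 'L643W', 'L891T', 'Q23K', 'R653Q', 'T700E', 'W640V']
Mutations(Alpha) = ['A567M', 'L643W', 'L891T', 'Q23K', 'R653Q', 'T700E', 'W640V']
Intersection: ['A176E', 'A567M', 'D776R', 'I555T', 'L891T', 'Q23K', 'R653Q', 'T700E'] ∩ ['A567M', 'L643W', 'L891T', 'Q23K', 'R653Q', 'T700E', 'W640V'] = ['A567M', 'L891T', 'Q23K', 'R653Q', 'T700E']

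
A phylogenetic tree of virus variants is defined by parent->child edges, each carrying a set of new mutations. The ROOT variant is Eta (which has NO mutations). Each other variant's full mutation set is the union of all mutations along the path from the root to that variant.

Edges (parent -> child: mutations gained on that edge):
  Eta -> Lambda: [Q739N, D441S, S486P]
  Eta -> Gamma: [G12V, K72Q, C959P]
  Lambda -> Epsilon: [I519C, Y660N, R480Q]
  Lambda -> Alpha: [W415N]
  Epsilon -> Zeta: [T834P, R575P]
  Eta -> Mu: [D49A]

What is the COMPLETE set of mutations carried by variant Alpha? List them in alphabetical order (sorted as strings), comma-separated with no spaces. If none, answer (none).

Answer: D441S,Q739N,S486P,W415N

Derivation:
At Eta: gained [] -> total []
At Lambda: gained ['Q739N', 'D441S', 'S486P'] -> total ['D441S', 'Q739N', 'S486P']
At Alpha: gained ['W415N'] -> total ['D441S', 'Q739N', 'S486P', 'W415N']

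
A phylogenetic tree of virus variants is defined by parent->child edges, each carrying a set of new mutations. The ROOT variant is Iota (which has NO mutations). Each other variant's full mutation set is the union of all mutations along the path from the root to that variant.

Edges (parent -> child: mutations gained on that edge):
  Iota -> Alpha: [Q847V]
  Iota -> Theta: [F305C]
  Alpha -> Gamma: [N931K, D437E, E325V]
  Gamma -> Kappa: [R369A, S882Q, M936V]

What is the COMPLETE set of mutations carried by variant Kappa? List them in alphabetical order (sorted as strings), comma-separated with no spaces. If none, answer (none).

At Iota: gained [] -> total []
At Alpha: gained ['Q847V'] -> total ['Q847V']
At Gamma: gained ['N931K', 'D437E', 'E325V'] -> total ['D437E', 'E325V', 'N931K', 'Q847V']
At Kappa: gained ['R369A', 'S882Q', 'M936V'] -> total ['D437E', 'E325V', 'M936V', 'N931K', 'Q847V', 'R369A', 'S882Q']

Answer: D437E,E325V,M936V,N931K,Q847V,R369A,S882Q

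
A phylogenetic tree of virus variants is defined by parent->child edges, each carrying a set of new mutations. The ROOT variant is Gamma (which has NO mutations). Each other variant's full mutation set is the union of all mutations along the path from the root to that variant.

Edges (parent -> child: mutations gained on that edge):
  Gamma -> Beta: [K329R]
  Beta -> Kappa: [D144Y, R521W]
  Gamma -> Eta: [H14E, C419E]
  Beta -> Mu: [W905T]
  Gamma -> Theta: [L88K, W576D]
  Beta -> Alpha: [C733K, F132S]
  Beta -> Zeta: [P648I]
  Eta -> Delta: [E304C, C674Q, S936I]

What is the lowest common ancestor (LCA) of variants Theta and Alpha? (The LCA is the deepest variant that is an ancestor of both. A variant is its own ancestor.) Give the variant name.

Path from root to Theta: Gamma -> Theta
  ancestors of Theta: {Gamma, Theta}
Path from root to Alpha: Gamma -> Beta -> Alpha
  ancestors of Alpha: {Gamma, Beta, Alpha}
Common ancestors: {Gamma}
Walk up from Alpha: Alpha (not in ancestors of Theta), Beta (not in ancestors of Theta), Gamma (in ancestors of Theta)
Deepest common ancestor (LCA) = Gamma

Answer: Gamma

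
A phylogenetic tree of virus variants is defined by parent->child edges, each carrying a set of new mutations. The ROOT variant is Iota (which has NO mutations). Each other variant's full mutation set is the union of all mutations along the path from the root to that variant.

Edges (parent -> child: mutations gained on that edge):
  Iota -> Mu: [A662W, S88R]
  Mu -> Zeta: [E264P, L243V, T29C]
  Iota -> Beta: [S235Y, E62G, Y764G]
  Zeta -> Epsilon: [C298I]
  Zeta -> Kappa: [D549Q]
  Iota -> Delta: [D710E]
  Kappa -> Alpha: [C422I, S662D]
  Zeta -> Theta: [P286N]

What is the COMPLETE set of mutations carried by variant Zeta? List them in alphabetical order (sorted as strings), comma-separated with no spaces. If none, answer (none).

Answer: A662W,E264P,L243V,S88R,T29C

Derivation:
At Iota: gained [] -> total []
At Mu: gained ['A662W', 'S88R'] -> total ['A662W', 'S88R']
At Zeta: gained ['E264P', 'L243V', 'T29C'] -> total ['A662W', 'E264P', 'L243V', 'S88R', 'T29C']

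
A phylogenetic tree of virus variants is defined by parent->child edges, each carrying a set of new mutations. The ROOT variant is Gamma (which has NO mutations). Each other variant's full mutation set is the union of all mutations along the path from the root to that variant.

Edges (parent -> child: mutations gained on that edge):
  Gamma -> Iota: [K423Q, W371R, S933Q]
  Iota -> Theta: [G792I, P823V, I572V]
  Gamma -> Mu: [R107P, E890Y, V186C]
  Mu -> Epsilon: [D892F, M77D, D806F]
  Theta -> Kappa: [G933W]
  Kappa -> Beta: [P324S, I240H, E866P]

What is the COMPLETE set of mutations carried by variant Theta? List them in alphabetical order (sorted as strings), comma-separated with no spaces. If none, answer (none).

At Gamma: gained [] -> total []
At Iota: gained ['K423Q', 'W371R', 'S933Q'] -> total ['K423Q', 'S933Q', 'W371R']
At Theta: gained ['G792I', 'P823V', 'I572V'] -> total ['G792I', 'I572V', 'K423Q', 'P823V', 'S933Q', 'W371R']

Answer: G792I,I572V,K423Q,P823V,S933Q,W371R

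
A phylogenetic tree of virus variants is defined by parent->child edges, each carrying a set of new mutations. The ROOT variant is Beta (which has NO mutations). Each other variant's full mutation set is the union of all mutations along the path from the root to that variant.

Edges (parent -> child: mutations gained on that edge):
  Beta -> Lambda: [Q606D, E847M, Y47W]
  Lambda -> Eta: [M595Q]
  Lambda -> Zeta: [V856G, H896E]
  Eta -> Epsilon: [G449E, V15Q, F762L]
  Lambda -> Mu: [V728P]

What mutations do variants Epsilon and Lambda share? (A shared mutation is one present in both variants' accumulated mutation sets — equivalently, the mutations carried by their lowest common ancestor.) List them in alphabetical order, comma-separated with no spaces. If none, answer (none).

Accumulating mutations along path to Epsilon:
  At Beta: gained [] -> total []
  At Lambda: gained ['Q606D', 'E847M', 'Y47W'] -> total ['E847M', 'Q606D', 'Y47W']
  At Eta: gained ['M595Q'] -> total ['E847M', 'M595Q', 'Q606D', 'Y47W']
  At Epsilon: gained ['G449E', 'V15Q', 'F762L'] -> total ['E847M', 'F762L', 'G449E', 'M595Q', 'Q606D', 'V15Q', 'Y47W']
Mutations(Epsilon) = ['E847M', 'F762L', 'G449E', 'M595Q', 'Q606D', 'V15Q', 'Y47W']
Accumulating mutations along path to Lambda:
  At Beta: gained [] -> total []
  At Lambda: gained ['Q606D', 'E847M', 'Y47W'] -> total ['E847M', 'Q606D', 'Y47W']
Mutations(Lambda) = ['E847M', 'Q606D', 'Y47W']
Intersection: ['E847M', 'F762L', 'G449E', 'M595Q', 'Q606D', 'V15Q', 'Y47W'] ∩ ['E847M', 'Q606D', 'Y47W'] = ['E847M', 'Q606D', 'Y47W']

Answer: E847M,Q606D,Y47W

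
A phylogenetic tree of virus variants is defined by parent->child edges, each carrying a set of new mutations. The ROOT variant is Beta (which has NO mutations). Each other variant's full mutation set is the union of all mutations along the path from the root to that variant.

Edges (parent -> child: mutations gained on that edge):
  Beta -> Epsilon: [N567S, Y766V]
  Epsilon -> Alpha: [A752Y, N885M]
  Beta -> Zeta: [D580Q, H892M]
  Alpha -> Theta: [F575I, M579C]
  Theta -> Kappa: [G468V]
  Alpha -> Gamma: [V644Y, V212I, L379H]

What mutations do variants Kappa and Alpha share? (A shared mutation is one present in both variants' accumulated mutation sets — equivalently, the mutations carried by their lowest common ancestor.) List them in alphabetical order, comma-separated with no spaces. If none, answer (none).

Accumulating mutations along path to Kappa:
  At Beta: gained [] -> total []
  At Epsilon: gained ['N567S', 'Y766V'] -> total ['N567S', 'Y766V']
  At Alpha: gained ['A752Y', 'N885M'] -> total ['A752Y', 'N567S', 'N885M', 'Y766V']
  At Theta: gained ['F575I', 'M579C'] -> total ['A752Y', 'F575I', 'M579C', 'N567S', 'N885M', 'Y766V']
  At Kappa: gained ['G468V'] -> total ['A752Y', 'F575I', 'G468V', 'M579C', 'N567S', 'N885M', 'Y766V']
Mutations(Kappa) = ['A752Y', 'F575I', 'G468V', 'M579C', 'N567S', 'N885M', 'Y766V']
Accumulating mutations along path to Alpha:
  At Beta: gained [] -> total []
  At Epsilon: gained ['N567S', 'Y766V'] -> total ['N567S', 'Y766V']
  At Alpha: gained ['A752Y', 'N885M'] -> total ['A752Y', 'N567S', 'N885M', 'Y766V']
Mutations(Alpha) = ['A752Y', 'N567S', 'N885M', 'Y766V']
Intersection: ['A752Y', 'F575I', 'G468V', 'M579C', 'N567S', 'N885M', 'Y766V'] ∩ ['A752Y', 'N567S', 'N885M', 'Y766V'] = ['A752Y', 'N567S', 'N885M', 'Y766V']

Answer: A752Y,N567S,N885M,Y766V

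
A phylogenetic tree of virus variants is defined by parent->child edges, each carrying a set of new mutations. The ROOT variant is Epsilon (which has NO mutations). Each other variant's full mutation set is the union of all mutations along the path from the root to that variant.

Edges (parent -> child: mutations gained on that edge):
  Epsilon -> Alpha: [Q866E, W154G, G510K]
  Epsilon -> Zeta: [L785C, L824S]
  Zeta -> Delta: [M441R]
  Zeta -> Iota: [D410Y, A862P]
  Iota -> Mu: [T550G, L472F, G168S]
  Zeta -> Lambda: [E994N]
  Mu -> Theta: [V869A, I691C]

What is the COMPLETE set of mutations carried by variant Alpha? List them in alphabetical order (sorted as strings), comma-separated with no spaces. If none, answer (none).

Answer: G510K,Q866E,W154G

Derivation:
At Epsilon: gained [] -> total []
At Alpha: gained ['Q866E', 'W154G', 'G510K'] -> total ['G510K', 'Q866E', 'W154G']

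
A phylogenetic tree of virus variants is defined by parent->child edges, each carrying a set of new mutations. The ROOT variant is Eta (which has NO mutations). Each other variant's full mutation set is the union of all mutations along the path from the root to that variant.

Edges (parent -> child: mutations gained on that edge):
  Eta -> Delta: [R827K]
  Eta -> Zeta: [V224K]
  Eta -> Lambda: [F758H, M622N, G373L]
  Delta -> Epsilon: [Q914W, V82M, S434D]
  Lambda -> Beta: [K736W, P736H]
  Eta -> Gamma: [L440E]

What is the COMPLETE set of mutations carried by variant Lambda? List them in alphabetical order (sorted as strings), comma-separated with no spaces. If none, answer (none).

At Eta: gained [] -> total []
At Lambda: gained ['F758H', 'M622N', 'G373L'] -> total ['F758H', 'G373L', 'M622N']

Answer: F758H,G373L,M622N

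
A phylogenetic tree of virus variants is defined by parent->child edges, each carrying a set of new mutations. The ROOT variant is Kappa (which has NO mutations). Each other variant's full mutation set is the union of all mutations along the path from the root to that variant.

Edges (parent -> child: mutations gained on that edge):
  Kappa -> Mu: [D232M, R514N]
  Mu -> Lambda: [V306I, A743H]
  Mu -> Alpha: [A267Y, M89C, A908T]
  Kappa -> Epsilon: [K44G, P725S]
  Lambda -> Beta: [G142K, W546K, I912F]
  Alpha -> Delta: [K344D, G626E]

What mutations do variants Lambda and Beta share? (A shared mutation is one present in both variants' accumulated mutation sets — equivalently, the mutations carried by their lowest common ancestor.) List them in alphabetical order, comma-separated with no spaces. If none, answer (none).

Answer: A743H,D232M,R514N,V306I

Derivation:
Accumulating mutations along path to Lambda:
  At Kappa: gained [] -> total []
  At Mu: gained ['D232M', 'R514N'] -> total ['D232M', 'R514N']
  At Lambda: gained ['V306I', 'A743H'] -> total ['A743H', 'D232M', 'R514N', 'V306I']
Mutations(Lambda) = ['A743H', 'D232M', 'R514N', 'V306I']
Accumulating mutations along path to Beta:
  At Kappa: gained [] -> total []
  At Mu: gained ['D232M', 'R514N'] -> total ['D232M', 'R514N']
  At Lambda: gained ['V306I', 'A743H'] -> total ['A743H', 'D232M', 'R514N', 'V306I']
  At Beta: gained ['G142K', 'W546K', 'I912F'] -> total ['A743H', 'D232M', 'G142K', 'I912F', 'R514N', 'V306I', 'W546K']
Mutations(Beta) = ['A743H', 'D232M', 'G142K', 'I912F', 'R514N', 'V306I', 'W546K']
Intersection: ['A743H', 'D232M', 'R514N', 'V306I'] ∩ ['A743H', 'D232M', 'G142K', 'I912F', 'R514N', 'V306I', 'W546K'] = ['A743H', 'D232M', 'R514N', 'V306I']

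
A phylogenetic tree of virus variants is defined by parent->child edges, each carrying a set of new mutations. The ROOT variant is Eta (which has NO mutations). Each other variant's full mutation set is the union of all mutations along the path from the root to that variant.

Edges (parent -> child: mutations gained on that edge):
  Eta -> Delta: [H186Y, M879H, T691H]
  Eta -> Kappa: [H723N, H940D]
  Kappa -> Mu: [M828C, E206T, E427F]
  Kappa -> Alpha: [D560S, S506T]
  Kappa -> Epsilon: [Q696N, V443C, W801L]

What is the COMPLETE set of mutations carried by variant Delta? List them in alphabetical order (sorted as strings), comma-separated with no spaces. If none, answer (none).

At Eta: gained [] -> total []
At Delta: gained ['H186Y', 'M879H', 'T691H'] -> total ['H186Y', 'M879H', 'T691H']

Answer: H186Y,M879H,T691H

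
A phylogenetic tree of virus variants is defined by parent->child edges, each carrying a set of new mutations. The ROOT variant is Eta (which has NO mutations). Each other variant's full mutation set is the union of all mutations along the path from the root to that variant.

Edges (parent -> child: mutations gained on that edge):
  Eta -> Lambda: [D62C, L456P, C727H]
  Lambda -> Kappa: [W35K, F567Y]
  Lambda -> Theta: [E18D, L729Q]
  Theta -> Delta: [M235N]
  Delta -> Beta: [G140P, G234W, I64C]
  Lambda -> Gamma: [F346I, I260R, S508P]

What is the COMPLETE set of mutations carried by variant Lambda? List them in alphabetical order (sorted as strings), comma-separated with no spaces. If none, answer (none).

Answer: C727H,D62C,L456P

Derivation:
At Eta: gained [] -> total []
At Lambda: gained ['D62C', 'L456P', 'C727H'] -> total ['C727H', 'D62C', 'L456P']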